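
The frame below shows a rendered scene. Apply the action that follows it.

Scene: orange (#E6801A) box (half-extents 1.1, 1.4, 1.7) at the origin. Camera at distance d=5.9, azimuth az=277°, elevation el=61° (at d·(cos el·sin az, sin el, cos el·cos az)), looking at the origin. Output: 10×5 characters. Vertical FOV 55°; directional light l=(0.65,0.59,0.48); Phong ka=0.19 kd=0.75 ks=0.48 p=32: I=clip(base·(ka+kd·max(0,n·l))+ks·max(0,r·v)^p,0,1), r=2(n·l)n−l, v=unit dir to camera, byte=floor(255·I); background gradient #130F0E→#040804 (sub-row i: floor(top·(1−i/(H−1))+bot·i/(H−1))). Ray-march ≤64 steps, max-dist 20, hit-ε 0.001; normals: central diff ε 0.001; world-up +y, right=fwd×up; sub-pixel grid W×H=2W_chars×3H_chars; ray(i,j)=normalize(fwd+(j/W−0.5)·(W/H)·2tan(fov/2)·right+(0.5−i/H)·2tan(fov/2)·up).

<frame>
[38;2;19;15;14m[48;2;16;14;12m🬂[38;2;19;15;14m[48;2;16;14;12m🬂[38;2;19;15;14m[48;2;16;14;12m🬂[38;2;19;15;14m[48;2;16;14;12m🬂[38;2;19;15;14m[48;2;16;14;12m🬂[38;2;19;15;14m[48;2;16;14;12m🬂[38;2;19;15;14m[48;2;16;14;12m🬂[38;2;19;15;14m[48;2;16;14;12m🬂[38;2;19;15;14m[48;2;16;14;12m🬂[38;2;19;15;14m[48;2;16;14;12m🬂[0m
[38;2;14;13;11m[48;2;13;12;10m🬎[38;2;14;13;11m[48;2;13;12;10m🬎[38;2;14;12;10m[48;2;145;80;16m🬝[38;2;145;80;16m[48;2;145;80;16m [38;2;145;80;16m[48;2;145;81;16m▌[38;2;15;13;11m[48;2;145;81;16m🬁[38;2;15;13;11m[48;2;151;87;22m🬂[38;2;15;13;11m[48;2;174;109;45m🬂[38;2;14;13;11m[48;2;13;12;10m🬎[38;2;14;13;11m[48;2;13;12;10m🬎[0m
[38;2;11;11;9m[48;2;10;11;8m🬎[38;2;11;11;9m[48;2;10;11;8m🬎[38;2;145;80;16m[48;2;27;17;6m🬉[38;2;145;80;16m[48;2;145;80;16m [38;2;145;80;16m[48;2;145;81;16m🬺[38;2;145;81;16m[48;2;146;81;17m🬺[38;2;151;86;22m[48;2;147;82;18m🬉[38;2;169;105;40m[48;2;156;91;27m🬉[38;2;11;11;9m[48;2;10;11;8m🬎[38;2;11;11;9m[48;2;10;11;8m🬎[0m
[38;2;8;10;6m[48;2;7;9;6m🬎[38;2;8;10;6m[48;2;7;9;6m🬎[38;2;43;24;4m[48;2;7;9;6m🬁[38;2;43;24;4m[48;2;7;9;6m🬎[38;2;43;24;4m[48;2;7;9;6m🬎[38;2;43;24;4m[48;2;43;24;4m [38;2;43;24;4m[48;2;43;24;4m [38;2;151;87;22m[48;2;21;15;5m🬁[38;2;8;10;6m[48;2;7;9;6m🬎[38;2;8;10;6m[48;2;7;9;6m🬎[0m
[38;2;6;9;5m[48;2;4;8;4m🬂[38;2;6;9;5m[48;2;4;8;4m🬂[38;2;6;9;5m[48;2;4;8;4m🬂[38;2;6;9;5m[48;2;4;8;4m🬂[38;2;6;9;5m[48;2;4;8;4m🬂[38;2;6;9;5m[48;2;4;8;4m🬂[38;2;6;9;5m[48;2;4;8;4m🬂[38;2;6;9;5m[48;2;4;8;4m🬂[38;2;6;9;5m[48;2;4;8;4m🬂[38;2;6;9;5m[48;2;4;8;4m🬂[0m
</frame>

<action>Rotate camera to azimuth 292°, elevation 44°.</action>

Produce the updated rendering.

<frame>
[38;2;19;15;14m[48;2;16;14;12m🬂[38;2;19;15;14m[48;2;16;14;12m🬂[38;2;19;15;14m[48;2;16;14;12m🬂[38;2;19;15;14m[48;2;16;14;12m🬂[38;2;19;15;14m[48;2;16;14;12m🬂[38;2;19;15;14m[48;2;16;14;12m🬂[38;2;19;15;14m[48;2;16;14;12m🬂[38;2;19;15;14m[48;2;16;14;12m🬂[38;2;19;15;14m[48;2;16;14;12m🬂[38;2;19;15;14m[48;2;16;14;12m🬂[0m
[38;2;14;13;11m[48;2;13;12;10m🬎[38;2;14;13;11m[48;2;13;12;10m🬎[38;2;14;12;10m[48;2;145;80;16m🬝[38;2;15;13;11m[48;2;145;80;16m🬀[38;2;145;80;16m[48;2;145;80;16m [38;2;145;80;16m[48;2;15;13;11m🬺[38;2;15;13;11m[48;2;145;80;16m🬂[38;2;15;13;11m[48;2;145;81;16m🬂[38;2;14;13;11m[48;2;13;12;10m🬎[38;2;14;13;11m[48;2;13;12;10m🬎[0m
[38;2;11;11;9m[48;2;10;11;8m🬎[38;2;11;11;9m[48;2;10;11;8m🬎[38;2;43;24;4m[48;2;11;11;8m▐[38;2;43;24;4m[48;2;145;80;16m🬺[38;2;145;80;16m[48;2;43;24;4m🬂[38;2;145;80;16m[48;2;43;24;4m🬊[38;2;145;81;16m[48;2;43;24;4m🬎[38;2;160;94;27m[48;2;21;15;7m🬆[38;2;11;11;9m[48;2;10;11;8m🬎[38;2;11;11;9m[48;2;10;11;8m🬎[0m
[38;2;8;10;6m[48;2;7;9;6m🬎[38;2;8;10;6m[48;2;7;9;6m🬎[38;2;8;10;6m[48;2;7;9;6m🬎[38;2;43;24;4m[48;2;7;9;6m🬎[38;2;43;24;4m[48;2;43;24;4m [38;2;43;24;4m[48;2;43;24;4m [38;2;43;24;4m[48;2;43;24;4m [38;2;43;24;4m[48;2;7;9;6m🬀[38;2;8;10;6m[48;2;7;9;6m🬎[38;2;8;10;6m[48;2;7;9;6m🬎[0m
[38;2;6;9;5m[48;2;4;8;4m🬂[38;2;6;9;5m[48;2;4;8;4m🬂[38;2;6;9;5m[48;2;4;8;4m🬂[38;2;6;9;5m[48;2;4;8;4m🬂[38;2;6;9;5m[48;2;4;8;4m🬂[38;2;43;24;4m[48;2;4;8;4m🬁[38;2;43;24;4m[48;2;4;8;4m🬂[38;2;6;9;5m[48;2;4;8;4m🬂[38;2;6;9;5m[48;2;4;8;4m🬂[38;2;6;9;5m[48;2;4;8;4m🬂[0m
</frame>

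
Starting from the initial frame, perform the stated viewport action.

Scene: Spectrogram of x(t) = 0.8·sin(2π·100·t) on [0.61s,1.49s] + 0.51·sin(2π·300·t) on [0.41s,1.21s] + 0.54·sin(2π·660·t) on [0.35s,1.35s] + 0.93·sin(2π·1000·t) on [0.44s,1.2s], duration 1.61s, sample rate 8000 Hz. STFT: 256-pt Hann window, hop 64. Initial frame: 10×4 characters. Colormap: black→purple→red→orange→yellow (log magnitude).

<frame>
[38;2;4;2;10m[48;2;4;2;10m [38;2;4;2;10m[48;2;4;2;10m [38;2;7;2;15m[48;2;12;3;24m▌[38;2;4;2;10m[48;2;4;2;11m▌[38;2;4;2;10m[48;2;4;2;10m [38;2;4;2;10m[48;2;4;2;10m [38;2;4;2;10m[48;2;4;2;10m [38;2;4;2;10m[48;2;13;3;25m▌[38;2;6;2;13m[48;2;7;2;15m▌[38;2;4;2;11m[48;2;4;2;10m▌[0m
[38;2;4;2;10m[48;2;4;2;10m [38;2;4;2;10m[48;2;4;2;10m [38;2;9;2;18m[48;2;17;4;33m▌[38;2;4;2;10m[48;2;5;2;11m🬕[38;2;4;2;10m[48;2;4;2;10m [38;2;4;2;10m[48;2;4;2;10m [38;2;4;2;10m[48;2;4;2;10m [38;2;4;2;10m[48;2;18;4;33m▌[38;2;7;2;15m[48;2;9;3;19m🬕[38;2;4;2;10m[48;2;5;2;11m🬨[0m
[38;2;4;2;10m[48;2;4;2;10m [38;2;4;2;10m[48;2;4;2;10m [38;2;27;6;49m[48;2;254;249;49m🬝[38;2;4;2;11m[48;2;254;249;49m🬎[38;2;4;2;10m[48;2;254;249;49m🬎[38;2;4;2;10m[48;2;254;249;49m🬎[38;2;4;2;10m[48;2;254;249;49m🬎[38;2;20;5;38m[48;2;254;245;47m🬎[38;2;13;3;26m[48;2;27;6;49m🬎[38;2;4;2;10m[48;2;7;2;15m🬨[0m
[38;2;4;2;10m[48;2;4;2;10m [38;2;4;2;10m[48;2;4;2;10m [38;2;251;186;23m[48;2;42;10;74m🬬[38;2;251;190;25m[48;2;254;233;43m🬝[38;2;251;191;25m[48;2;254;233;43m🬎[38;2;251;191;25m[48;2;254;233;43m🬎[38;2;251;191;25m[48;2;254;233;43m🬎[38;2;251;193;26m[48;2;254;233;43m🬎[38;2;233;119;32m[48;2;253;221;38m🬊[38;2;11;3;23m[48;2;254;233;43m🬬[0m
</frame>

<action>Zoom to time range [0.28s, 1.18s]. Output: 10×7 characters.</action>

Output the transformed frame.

<frame>
[38;2;4;2;10m[48;2;7;2;15m▌[38;2;5;2;12m[48;2;12;3;23m▌[38;2;4;2;10m[48;2;4;2;10m [38;2;4;2;10m[48;2;4;2;11m▌[38;2;4;2;10m[48;2;4;2;10m [38;2;4;2;10m[48;2;4;2;10m [38;2;4;2;10m[48;2;4;2;10m [38;2;4;2;10m[48;2;4;2;10m [38;2;4;2;10m[48;2;4;2;10m [38;2;4;2;10m[48;2;4;2;10m [0m
[38;2;4;2;10m[48;2;7;2;15m▌[38;2;5;2;12m[48;2;13;3;25m▌[38;2;4;2;10m[48;2;4;2;10m [38;2;4;2;10m[48;2;4;2;11m▌[38;2;4;2;10m[48;2;4;2;10m [38;2;4;2;10m[48;2;4;2;10m [38;2;4;2;10m[48;2;4;2;10m [38;2;4;2;10m[48;2;4;2;10m [38;2;4;2;10m[48;2;4;2;10m [38;2;4;2;10m[48;2;4;2;10m [0m
[38;2;4;2;10m[48;2;8;2;17m▌[38;2;5;2;12m[48;2;16;4;30m▌[38;2;4;2;10m[48;2;4;2;10m [38;2;4;2;10m[48;2;5;2;11m🬕[38;2;4;2;10m[48;2;4;2;10m [38;2;4;2;10m[48;2;4;2;10m [38;2;4;2;10m[48;2;4;2;10m [38;2;4;2;10m[48;2;4;2;10m [38;2;4;2;10m[48;2;4;2;10m [38;2;4;2;10m[48;2;4;2;10m [0m
[38;2;4;2;10m[48;2;10;3;21m▌[38;2;6;2;14m[48;2;23;6;42m▌[38;2;4;2;10m[48;2;4;2;10m [38;2;4;2;10m[48;2;5;2;12m▌[38;2;4;2;10m[48;2;4;2;10m [38;2;4;2;10m[48;2;4;2;10m [38;2;4;2;10m[48;2;4;2;10m [38;2;4;2;10m[48;2;4;2;10m [38;2;4;2;10m[48;2;4;2;10m [38;2;4;2;10m[48;2;4;2;10m [0m
[38;2;4;2;10m[48;2;18;4;34m▌[38;2;22;5;39m[48;2;123;31;85m🬝[38;2;4;2;10m[48;2;4;2;10m [38;2;4;2;10m[48;2;7;2;15m🬕[38;2;4;2;10m[48;2;4;2;10m [38;2;4;2;10m[48;2;4;2;10m [38;2;4;2;10m[48;2;4;2;10m [38;2;4;2;10m[48;2;4;2;10m [38;2;4;2;10m[48;2;4;2;10m [38;2;4;2;10m[48;2;4;2;10m [0m
[38;2;27;7;35m[48;2;252;198;28m🬝[38;2;17;4;31m[48;2;246;189;37m🬄[38;2;253;223;38m[48;2;8;2;16m🬰[38;2;253;223;38m[48;2;10;3;21m🬰[38;2;253;223;38m[48;2;7;2;16m🬰[38;2;253;223;38m[48;2;8;2;16m🬰[38;2;253;223;38m[48;2;7;2;16m🬰[38;2;253;223;38m[48;2;7;2;16m🬰[38;2;253;223;38m[48;2;7;2;16m🬰[38;2;253;223;38m[48;2;8;2;16m🬰[0m
[38;2;19;5;35m[48;2;131;33;84m🬺[38;2;250;177;20m[48;2;73;17;82m🬋[38;2;251;184;23m[48;2;14;4;27m🬋[38;2;18;4;34m[48;2;252;200;29m🬒[38;2;15;4;29m[48;2;252;208;33m🬂[38;2;15;4;29m[48;2;252;208;33m🬂[38;2;15;4;29m[48;2;252;208;33m🬂[38;2;15;4;29m[48;2;252;208;33m🬂[38;2;15;4;29m[48;2;252;208;33m🬂[38;2;15;4;29m[48;2;252;208;33m🬂[0m
</frame>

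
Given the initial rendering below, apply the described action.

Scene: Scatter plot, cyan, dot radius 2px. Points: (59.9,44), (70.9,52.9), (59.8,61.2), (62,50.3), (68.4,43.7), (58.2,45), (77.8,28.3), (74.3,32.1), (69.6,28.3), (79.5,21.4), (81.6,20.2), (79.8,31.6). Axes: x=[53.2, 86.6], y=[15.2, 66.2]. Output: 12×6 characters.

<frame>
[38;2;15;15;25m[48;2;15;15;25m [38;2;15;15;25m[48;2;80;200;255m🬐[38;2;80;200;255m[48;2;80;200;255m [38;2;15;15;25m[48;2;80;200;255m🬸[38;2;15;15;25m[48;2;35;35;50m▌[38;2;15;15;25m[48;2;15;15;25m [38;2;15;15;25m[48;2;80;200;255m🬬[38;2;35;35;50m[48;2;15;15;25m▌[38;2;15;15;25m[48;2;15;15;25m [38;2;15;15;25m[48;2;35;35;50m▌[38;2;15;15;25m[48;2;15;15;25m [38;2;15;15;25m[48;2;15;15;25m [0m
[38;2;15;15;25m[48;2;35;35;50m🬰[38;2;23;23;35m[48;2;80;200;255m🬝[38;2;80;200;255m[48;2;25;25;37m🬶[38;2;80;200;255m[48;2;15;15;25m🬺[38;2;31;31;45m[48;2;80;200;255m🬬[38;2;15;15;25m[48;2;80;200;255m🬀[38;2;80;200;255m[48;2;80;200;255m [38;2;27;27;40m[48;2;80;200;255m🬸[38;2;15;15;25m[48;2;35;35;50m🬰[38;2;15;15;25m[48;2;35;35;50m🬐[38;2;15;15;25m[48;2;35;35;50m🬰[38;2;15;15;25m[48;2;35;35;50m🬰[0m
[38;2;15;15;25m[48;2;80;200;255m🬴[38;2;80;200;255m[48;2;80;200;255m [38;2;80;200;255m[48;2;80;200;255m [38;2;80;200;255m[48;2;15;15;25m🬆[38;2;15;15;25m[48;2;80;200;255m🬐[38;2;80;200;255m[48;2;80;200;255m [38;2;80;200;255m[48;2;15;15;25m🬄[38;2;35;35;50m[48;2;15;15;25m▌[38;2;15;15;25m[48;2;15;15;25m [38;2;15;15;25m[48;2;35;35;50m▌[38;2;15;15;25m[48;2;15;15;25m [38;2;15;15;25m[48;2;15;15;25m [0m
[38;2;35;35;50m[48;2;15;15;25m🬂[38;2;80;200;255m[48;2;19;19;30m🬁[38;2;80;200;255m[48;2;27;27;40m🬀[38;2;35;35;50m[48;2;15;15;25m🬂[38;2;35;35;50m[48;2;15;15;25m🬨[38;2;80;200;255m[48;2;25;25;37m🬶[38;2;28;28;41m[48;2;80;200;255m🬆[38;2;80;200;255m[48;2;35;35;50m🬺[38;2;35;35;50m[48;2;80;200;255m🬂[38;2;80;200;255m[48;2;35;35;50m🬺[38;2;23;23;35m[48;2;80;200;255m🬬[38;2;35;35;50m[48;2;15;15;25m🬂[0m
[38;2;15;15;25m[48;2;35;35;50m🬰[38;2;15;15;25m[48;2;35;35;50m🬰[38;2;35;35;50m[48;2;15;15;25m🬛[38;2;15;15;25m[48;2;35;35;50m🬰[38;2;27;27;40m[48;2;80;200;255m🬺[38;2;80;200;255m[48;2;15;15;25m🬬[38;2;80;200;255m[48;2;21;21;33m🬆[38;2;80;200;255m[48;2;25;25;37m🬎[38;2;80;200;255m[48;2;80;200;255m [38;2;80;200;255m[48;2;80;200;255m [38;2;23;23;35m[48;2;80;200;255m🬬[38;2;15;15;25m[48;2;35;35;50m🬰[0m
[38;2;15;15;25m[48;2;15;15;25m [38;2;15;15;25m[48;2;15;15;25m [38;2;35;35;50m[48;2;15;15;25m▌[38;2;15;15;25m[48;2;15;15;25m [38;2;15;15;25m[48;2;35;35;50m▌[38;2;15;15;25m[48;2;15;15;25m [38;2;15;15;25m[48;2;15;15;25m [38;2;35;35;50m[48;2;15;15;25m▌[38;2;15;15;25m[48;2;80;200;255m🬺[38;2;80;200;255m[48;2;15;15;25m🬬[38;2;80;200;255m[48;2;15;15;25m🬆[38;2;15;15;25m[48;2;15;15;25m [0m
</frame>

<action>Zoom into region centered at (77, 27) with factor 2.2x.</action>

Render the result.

<frame>
[38;2;15;15;25m[48;2;15;15;25m [38;2;15;15;25m[48;2;15;15;25m [38;2;35;35;50m[48;2;15;15;25m▌[38;2;15;15;25m[48;2;80;200;255m🬝[38;2;15;15;25m[48;2;35;35;50m▌[38;2;15;15;25m[48;2;15;15;25m [38;2;15;15;25m[48;2;15;15;25m [38;2;35;35;50m[48;2;15;15;25m▌[38;2;15;15;25m[48;2;15;15;25m [38;2;15;15;25m[48;2;35;35;50m▌[38;2;15;15;25m[48;2;15;15;25m [38;2;15;15;25m[48;2;15;15;25m [0m
[38;2;23;23;35m[48;2;80;200;255m🬬[38;2;15;15;25m[48;2;35;35;50m🬰[38;2;27;27;40m[48;2;80;200;255m🬴[38;2;80;200;255m[48;2;80;200;255m [38;2;80;200;255m[48;2;35;35;50m🬛[38;2;15;15;25m[48;2;35;35;50m🬰[38;2;25;25;37m[48;2;80;200;255m🬎[38;2;35;35;50m[48;2;80;200;255m🬀[38;2;21;21;33m[48;2;80;200;255m🬊[38;2;15;15;25m[48;2;35;35;50m🬐[38;2;15;15;25m[48;2;35;35;50m🬰[38;2;15;15;25m[48;2;35;35;50m🬰[0m
[38;2;80;200;255m[48;2;80;200;255m [38;2;15;15;25m[48;2;80;200;255m🬸[38;2;35;35;50m[48;2;15;15;25m▌[38;2;15;15;25m[48;2;80;200;255m🬺[38;2;15;15;25m[48;2;35;35;50m▌[38;2;15;15;25m[48;2;80;200;255m🬐[38;2;80;200;255m[48;2;80;200;255m [38;2;80;200;255m[48;2;25;25;37m🬎[38;2;80;200;255m[48;2;15;15;25m🬀[38;2;15;15;25m[48;2;35;35;50m▌[38;2;15;15;25m[48;2;15;15;25m [38;2;15;15;25m[48;2;15;15;25m [0m
[38;2;80;200;255m[48;2;19;19;30m🬀[38;2;35;35;50m[48;2;15;15;25m🬂[38;2;35;35;50m[48;2;15;15;25m🬕[38;2;35;35;50m[48;2;15;15;25m🬂[38;2;35;35;50m[48;2;15;15;25m🬨[38;2;35;35;50m[48;2;15;15;25m🬂[38;2;80;200;255m[48;2;19;19;30m🬀[38;2;35;35;50m[48;2;80;200;255m🬆[38;2;23;23;35m[48;2;80;200;255m🬬[38;2;31;31;45m[48;2;80;200;255m🬬[38;2;35;35;50m[48;2;15;15;25m🬂[38;2;35;35;50m[48;2;15;15;25m🬂[0m
[38;2;15;15;25m[48;2;35;35;50m🬰[38;2;15;15;25m[48;2;35;35;50m🬰[38;2;35;35;50m[48;2;15;15;25m🬛[38;2;15;15;25m[48;2;35;35;50m🬰[38;2;15;15;25m[48;2;35;35;50m🬐[38;2;15;15;25m[48;2;35;35;50m🬰[38;2;23;23;35m[48;2;80;200;255m🬺[38;2;80;200;255m[48;2;35;35;50m🬬[38;2;80;200;255m[48;2;15;15;25m🬬[38;2;80;200;255m[48;2;80;200;255m [38;2;19;19;30m[48;2;80;200;255m🬸[38;2;15;15;25m[48;2;35;35;50m🬰[0m
[38;2;15;15;25m[48;2;15;15;25m [38;2;15;15;25m[48;2;15;15;25m [38;2;35;35;50m[48;2;15;15;25m▌[38;2;15;15;25m[48;2;15;15;25m [38;2;15;15;25m[48;2;35;35;50m▌[38;2;15;15;25m[48;2;15;15;25m [38;2;15;15;25m[48;2;15;15;25m [38;2;35;35;50m[48;2;15;15;25m▌[38;2;15;15;25m[48;2;15;15;25m [38;2;80;200;255m[48;2;27;27;40m🬀[38;2;15;15;25m[48;2;15;15;25m [38;2;15;15;25m[48;2;15;15;25m [0m
</frame>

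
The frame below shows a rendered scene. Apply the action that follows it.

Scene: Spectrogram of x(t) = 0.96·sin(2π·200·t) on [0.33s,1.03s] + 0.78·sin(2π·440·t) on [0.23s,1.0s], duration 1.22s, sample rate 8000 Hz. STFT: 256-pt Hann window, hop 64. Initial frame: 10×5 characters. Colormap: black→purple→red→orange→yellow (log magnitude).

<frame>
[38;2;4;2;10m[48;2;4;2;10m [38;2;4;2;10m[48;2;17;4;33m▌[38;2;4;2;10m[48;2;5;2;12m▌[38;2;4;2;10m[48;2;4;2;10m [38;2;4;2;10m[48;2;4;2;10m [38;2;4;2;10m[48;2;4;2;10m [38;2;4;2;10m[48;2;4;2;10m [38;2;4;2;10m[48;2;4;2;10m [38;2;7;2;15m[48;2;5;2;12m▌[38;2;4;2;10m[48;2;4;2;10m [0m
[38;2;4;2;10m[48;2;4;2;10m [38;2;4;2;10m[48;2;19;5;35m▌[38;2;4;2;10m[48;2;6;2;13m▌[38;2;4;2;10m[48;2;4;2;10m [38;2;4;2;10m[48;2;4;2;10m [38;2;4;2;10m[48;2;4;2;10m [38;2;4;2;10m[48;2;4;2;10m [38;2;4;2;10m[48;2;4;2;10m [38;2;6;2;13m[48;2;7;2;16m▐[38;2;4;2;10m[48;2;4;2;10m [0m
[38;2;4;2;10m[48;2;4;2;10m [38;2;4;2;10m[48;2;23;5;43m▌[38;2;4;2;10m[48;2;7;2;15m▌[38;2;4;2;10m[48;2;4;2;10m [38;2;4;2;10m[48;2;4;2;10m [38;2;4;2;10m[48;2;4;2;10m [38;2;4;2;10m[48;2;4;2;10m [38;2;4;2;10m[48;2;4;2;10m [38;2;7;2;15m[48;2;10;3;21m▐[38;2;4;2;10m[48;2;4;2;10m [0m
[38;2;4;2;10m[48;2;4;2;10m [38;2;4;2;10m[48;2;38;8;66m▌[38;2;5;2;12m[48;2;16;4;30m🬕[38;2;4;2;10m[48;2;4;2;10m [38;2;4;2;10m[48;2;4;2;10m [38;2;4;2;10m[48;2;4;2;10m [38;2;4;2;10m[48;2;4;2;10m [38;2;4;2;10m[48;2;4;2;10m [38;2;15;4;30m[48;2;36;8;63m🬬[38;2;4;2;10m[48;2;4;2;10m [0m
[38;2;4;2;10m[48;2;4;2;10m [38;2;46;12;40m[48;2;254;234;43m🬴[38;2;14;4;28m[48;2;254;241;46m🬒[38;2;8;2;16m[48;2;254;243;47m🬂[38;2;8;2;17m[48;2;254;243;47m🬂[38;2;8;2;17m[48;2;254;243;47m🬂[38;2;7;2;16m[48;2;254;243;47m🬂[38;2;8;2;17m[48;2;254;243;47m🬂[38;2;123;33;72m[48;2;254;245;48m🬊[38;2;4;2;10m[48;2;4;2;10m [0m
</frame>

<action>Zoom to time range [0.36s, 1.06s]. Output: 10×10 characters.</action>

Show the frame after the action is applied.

<frame>
[38;2;4;2;10m[48;2;4;2;10m [38;2;4;2;10m[48;2;4;2;10m [38;2;4;2;10m[48;2;4;2;10m [38;2;4;2;10m[48;2;4;2;10m [38;2;4;2;10m[48;2;4;2;10m [38;2;4;2;10m[48;2;4;2;10m [38;2;4;2;10m[48;2;4;2;10m [38;2;4;2;10m[48;2;4;2;10m [38;2;4;2;10m[48;2;4;2;10m [38;2;5;2;12m[48;2;7;2;15m▌[0m
[38;2;4;2;10m[48;2;4;2;10m [38;2;4;2;10m[48;2;4;2;10m [38;2;4;2;10m[48;2;4;2;10m [38;2;4;2;10m[48;2;4;2;10m [38;2;4;2;10m[48;2;4;2;10m [38;2;4;2;10m[48;2;4;2;10m [38;2;4;2;10m[48;2;4;2;10m [38;2;4;2;10m[48;2;4;2;10m [38;2;4;2;10m[48;2;4;2;10m [38;2;5;2;12m[48;2;7;2;15m▌[0m
[38;2;4;2;10m[48;2;4;2;10m [38;2;4;2;10m[48;2;4;2;10m [38;2;4;2;10m[48;2;4;2;10m [38;2;4;2;10m[48;2;4;2;10m [38;2;4;2;10m[48;2;4;2;10m [38;2;4;2;10m[48;2;4;2;10m [38;2;4;2;10m[48;2;4;2;10m [38;2;4;2;10m[48;2;4;2;10m [38;2;4;2;10m[48;2;4;2;10m [38;2;5;2;12m[48;2;7;2;15m▌[0m
[38;2;4;2;10m[48;2;4;2;10m [38;2;4;2;10m[48;2;4;2;10m [38;2;4;2;10m[48;2;4;2;10m [38;2;4;2;10m[48;2;4;2;10m [38;2;4;2;10m[48;2;4;2;10m [38;2;4;2;10m[48;2;4;2;10m [38;2;4;2;10m[48;2;4;2;10m [38;2;4;2;10m[48;2;4;2;10m [38;2;4;2;10m[48;2;4;2;10m [38;2;6;2;13m[48;2;8;2;16m▌[0m
[38;2;4;2;10m[48;2;4;2;10m [38;2;4;2;10m[48;2;4;2;10m [38;2;4;2;10m[48;2;4;2;10m [38;2;4;2;10m[48;2;4;2;10m [38;2;4;2;10m[48;2;4;2;10m [38;2;4;2;10m[48;2;4;2;10m [38;2;4;2;10m[48;2;4;2;10m [38;2;4;2;10m[48;2;4;2;10m [38;2;4;2;10m[48;2;4;2;10m [38;2;6;2;14m[48;2;9;3;19m▌[0m
[38;2;4;2;10m[48;2;4;2;10m [38;2;4;2;10m[48;2;4;2;10m [38;2;4;2;10m[48;2;4;2;10m [38;2;4;2;10m[48;2;4;2;10m [38;2;4;2;10m[48;2;4;2;10m [38;2;4;2;10m[48;2;4;2;10m [38;2;4;2;10m[48;2;4;2;10m [38;2;4;2;10m[48;2;4;2;10m [38;2;4;2;10m[48;2;4;2;10m [38;2;7;2;16m[48;2;11;3;22m▌[0m
[38;2;4;2;10m[48;2;4;2;10m [38;2;4;2;10m[48;2;4;2;10m [38;2;4;2;10m[48;2;4;2;10m [38;2;4;2;10m[48;2;4;2;10m [38;2;4;2;10m[48;2;4;2;10m [38;2;4;2;10m[48;2;4;2;10m [38;2;4;2;10m[48;2;4;2;10m [38;2;4;2;10m[48;2;4;2;10m [38;2;4;2;10m[48;2;4;2;10m [38;2;10;3;20m[48;2;16;4;30m▌[0m
[38;2;4;2;10m[48;2;4;2;10m [38;2;4;2;10m[48;2;4;2;10m [38;2;4;2;10m[48;2;4;2;10m [38;2;4;2;10m[48;2;4;2;10m [38;2;4;2;10m[48;2;4;2;10m [38;2;4;2;10m[48;2;4;2;10m [38;2;4;2;10m[48;2;4;2;10m [38;2;4;2;10m[48;2;4;2;10m [38;2;4;2;10m[48;2;4;2;10m [38;2;18;4;34m[48;2;32;7;56m🬕[0m
[38;2;6;2;14m[48;2;254;238;45m🬎[38;2;5;2;13m[48;2;254;238;45m🬎[38;2;5;2;13m[48;2;254;238;45m🬎[38;2;6;2;14m[48;2;254;238;45m🬎[38;2;5;2;13m[48;2;254;238;45m🬎[38;2;5;2;13m[48;2;254;238;45m🬎[38;2;6;2;14m[48;2;254;238;45m🬎[38;2;5;2;13m[48;2;254;238;45m🬎[38;2;5;2;13m[48;2;254;238;45m🬎[38;2;69;16;78m[48;2;252;206;32m🬎[0m
[38;2;46;10;80m[48;2;254;248;49m🬰[38;2;46;10;80m[48;2;254;248;49m🬰[38;2;46;10;80m[48;2;254;248;49m🬰[38;2;46;10;80m[48;2;254;248;49m🬰[38;2;46;10;80m[48;2;254;248;49m🬰[38;2;46;10;80m[48;2;254;248;49m🬰[38;2;46;10;80m[48;2;254;248;49m🬰[38;2;46;10;80m[48;2;254;248;49m🬰[38;2;46;10;80m[48;2;254;248;49m🬰[38;2;244;199;48m[48;2;144;48;74m🬩[0m
</frame>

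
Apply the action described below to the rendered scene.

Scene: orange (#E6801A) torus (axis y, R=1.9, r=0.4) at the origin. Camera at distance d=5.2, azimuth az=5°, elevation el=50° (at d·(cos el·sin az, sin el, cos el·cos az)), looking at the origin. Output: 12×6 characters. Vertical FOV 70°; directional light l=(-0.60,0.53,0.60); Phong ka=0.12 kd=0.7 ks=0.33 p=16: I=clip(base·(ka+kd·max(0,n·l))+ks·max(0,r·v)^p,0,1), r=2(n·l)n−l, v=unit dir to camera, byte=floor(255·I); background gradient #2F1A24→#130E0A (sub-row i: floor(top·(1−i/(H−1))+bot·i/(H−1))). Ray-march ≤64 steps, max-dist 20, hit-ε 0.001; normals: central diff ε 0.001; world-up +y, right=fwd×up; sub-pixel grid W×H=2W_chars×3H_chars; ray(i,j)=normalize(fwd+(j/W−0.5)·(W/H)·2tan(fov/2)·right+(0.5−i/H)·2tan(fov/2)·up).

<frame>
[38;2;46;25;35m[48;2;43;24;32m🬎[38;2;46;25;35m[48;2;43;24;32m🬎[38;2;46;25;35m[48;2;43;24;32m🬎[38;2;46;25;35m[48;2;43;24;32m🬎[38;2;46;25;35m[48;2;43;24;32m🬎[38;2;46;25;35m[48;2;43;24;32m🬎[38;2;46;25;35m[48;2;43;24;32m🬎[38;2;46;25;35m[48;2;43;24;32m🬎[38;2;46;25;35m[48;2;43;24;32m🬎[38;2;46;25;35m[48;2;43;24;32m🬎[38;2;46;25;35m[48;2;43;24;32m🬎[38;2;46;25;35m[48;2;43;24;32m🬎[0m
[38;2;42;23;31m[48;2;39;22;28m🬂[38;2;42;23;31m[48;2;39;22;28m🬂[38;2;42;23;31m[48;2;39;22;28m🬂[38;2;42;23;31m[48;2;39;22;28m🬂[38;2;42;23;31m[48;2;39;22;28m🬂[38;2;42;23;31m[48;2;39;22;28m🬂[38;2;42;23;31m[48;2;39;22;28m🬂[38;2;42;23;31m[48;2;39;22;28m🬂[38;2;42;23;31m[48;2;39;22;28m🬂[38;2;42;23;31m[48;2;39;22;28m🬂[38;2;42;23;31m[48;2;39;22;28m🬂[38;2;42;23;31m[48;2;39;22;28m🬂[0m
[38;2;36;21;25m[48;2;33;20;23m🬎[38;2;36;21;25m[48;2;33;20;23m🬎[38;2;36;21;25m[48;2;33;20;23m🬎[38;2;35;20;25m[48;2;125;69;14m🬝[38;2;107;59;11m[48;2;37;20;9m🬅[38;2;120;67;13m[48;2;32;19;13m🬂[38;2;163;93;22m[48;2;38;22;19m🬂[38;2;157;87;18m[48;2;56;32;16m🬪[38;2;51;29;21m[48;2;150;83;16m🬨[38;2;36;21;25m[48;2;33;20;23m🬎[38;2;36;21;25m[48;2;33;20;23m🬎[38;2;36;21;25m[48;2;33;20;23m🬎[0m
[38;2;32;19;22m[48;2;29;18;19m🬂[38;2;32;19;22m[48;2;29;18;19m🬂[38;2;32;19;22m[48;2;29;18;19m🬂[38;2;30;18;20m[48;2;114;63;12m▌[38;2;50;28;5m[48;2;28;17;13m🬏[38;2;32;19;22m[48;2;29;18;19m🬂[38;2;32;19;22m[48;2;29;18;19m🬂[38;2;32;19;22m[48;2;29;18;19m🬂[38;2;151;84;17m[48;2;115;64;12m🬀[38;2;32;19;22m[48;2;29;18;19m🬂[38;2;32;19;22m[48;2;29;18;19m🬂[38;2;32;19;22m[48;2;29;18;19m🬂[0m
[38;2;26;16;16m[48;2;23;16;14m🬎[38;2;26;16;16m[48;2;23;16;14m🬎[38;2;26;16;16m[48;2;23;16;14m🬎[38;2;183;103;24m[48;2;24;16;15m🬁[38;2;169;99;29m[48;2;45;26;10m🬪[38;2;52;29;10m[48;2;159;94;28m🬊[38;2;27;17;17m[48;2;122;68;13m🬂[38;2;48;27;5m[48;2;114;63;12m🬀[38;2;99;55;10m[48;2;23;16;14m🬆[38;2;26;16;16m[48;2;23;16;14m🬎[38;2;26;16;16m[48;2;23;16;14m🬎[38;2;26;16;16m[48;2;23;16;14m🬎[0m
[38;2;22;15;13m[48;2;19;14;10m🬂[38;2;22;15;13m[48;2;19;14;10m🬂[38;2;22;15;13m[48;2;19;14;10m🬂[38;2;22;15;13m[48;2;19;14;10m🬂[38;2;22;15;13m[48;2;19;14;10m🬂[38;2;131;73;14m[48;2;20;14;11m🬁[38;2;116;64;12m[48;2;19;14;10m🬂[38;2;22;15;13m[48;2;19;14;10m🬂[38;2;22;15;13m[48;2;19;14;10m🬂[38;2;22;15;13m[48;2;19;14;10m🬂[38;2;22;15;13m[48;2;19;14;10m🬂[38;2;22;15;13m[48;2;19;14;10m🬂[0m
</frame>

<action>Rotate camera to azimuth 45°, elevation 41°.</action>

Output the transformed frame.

<frame>
[38;2;46;25;35m[48;2;43;24;32m🬎[38;2;46;25;35m[48;2;43;24;32m🬎[38;2;46;25;35m[48;2;43;24;32m🬎[38;2;46;25;35m[48;2;43;24;32m🬎[38;2;46;25;35m[48;2;43;24;32m🬎[38;2;46;25;35m[48;2;43;24;32m🬎[38;2;46;25;35m[48;2;43;24;32m🬎[38;2;46;25;35m[48;2;43;24;32m🬎[38;2;46;25;35m[48;2;43;24;32m🬎[38;2;46;25;35m[48;2;43;24;32m🬎[38;2;46;25;35m[48;2;43;24;32m🬎[38;2;46;25;35m[48;2;43;24;32m🬎[0m
[38;2;42;23;31m[48;2;39;22;28m🬂[38;2;42;23;31m[48;2;39;22;28m🬂[38;2;42;23;31m[48;2;39;22;28m🬂[38;2;42;23;31m[48;2;39;22;28m🬂[38;2;42;23;31m[48;2;39;22;28m🬂[38;2;42;23;31m[48;2;39;22;28m🬂[38;2;42;23;31m[48;2;39;22;28m🬂[38;2;42;23;31m[48;2;39;22;28m🬂[38;2;42;23;31m[48;2;39;22;28m🬂[38;2;42;23;31m[48;2;39;22;28m🬂[38;2;42;23;31m[48;2;39;22;28m🬂[38;2;42;23;31m[48;2;39;22;28m🬂[0m
[38;2;36;21;25m[48;2;33;20;23m🬎[38;2;36;21;25m[48;2;33;20;23m🬎[38;2;36;21;25m[48;2;33;20;23m🬎[38;2;35;20;25m[48;2;135;75;15m🬝[38;2;126;70;14m[48;2;31;17;12m🬃[38;2;107;59;12m[48;2;31;18;15m🬁[38;2;103;57;11m[48;2;31;18;16m🬊[38;2;155;89;23m[48;2;35;20;25m🬩[38;2;58;33;19m[48;2;181;101;21m🬬[38;2;36;21;25m[48;2;33;20;23m🬎[38;2;36;21;25m[48;2;33;20;23m🬎[38;2;36;21;25m[48;2;33;20;23m🬎[0m
[38;2;32;19;22m[48;2;29;18;19m🬂[38;2;32;19;22m[48;2;29;18;19m🬂[38;2;32;19;22m[48;2;29;18;19m🬂[38;2;66;37;15m[48;2;183;111;39m🬙[38;2;28;16;10m[48;2;97;54;11m🬬[38;2;32;19;22m[48;2;29;18;19m🬂[38;2;32;19;22m[48;2;29;18;19m🬂[38;2;30;18;20m[48;2;144;80;16m🬝[38;2;162;90;18m[48;2;102;56;11m🬆[38;2;30;18;20m[48;2;27;15;3m🬸[38;2;32;19;22m[48;2;29;18;19m🬂[38;2;32;19;22m[48;2;29;18;19m🬂[0m
[38;2;26;16;16m[48;2;23;16;14m🬎[38;2;26;16;16m[48;2;23;16;14m🬎[38;2;26;16;16m[48;2;23;16;14m🬎[38;2;158;91;23m[48;2;24;16;15m🬁[38;2;139;82;26m[48;2;52;30;11m🬎[38;2;112;62;12m[48;2;90;49;10m🬌[38;2;105;58;11m[48;2;63;35;7m🬎[38;2;102;57;11m[48;2;38;21;4m🬆[38;2;74;41;8m[48;2;25;15;10m🬀[38;2;26;16;16m[48;2;23;16;14m🬎[38;2;26;16;16m[48;2;23;16;14m🬎[38;2;26;16;16m[48;2;23;16;14m🬎[0m
[38;2;22;15;13m[48;2;19;14;10m🬂[38;2;22;15;13m[48;2;19;14;10m🬂[38;2;22;15;13m[48;2;19;14;10m🬂[38;2;22;15;13m[48;2;19;14;10m🬂[38;2;22;15;13m[48;2;19;14;10m🬂[38;2;22;15;13m[48;2;19;14;10m🬂[38;2;22;15;13m[48;2;19;14;10m🬂[38;2;22;15;13m[48;2;19;14;10m🬂[38;2;22;15;13m[48;2;19;14;10m🬂[38;2;22;15;13m[48;2;19;14;10m🬂[38;2;22;15;13m[48;2;19;14;10m🬂[38;2;22;15;13m[48;2;19;14;10m🬂[0m
</frame>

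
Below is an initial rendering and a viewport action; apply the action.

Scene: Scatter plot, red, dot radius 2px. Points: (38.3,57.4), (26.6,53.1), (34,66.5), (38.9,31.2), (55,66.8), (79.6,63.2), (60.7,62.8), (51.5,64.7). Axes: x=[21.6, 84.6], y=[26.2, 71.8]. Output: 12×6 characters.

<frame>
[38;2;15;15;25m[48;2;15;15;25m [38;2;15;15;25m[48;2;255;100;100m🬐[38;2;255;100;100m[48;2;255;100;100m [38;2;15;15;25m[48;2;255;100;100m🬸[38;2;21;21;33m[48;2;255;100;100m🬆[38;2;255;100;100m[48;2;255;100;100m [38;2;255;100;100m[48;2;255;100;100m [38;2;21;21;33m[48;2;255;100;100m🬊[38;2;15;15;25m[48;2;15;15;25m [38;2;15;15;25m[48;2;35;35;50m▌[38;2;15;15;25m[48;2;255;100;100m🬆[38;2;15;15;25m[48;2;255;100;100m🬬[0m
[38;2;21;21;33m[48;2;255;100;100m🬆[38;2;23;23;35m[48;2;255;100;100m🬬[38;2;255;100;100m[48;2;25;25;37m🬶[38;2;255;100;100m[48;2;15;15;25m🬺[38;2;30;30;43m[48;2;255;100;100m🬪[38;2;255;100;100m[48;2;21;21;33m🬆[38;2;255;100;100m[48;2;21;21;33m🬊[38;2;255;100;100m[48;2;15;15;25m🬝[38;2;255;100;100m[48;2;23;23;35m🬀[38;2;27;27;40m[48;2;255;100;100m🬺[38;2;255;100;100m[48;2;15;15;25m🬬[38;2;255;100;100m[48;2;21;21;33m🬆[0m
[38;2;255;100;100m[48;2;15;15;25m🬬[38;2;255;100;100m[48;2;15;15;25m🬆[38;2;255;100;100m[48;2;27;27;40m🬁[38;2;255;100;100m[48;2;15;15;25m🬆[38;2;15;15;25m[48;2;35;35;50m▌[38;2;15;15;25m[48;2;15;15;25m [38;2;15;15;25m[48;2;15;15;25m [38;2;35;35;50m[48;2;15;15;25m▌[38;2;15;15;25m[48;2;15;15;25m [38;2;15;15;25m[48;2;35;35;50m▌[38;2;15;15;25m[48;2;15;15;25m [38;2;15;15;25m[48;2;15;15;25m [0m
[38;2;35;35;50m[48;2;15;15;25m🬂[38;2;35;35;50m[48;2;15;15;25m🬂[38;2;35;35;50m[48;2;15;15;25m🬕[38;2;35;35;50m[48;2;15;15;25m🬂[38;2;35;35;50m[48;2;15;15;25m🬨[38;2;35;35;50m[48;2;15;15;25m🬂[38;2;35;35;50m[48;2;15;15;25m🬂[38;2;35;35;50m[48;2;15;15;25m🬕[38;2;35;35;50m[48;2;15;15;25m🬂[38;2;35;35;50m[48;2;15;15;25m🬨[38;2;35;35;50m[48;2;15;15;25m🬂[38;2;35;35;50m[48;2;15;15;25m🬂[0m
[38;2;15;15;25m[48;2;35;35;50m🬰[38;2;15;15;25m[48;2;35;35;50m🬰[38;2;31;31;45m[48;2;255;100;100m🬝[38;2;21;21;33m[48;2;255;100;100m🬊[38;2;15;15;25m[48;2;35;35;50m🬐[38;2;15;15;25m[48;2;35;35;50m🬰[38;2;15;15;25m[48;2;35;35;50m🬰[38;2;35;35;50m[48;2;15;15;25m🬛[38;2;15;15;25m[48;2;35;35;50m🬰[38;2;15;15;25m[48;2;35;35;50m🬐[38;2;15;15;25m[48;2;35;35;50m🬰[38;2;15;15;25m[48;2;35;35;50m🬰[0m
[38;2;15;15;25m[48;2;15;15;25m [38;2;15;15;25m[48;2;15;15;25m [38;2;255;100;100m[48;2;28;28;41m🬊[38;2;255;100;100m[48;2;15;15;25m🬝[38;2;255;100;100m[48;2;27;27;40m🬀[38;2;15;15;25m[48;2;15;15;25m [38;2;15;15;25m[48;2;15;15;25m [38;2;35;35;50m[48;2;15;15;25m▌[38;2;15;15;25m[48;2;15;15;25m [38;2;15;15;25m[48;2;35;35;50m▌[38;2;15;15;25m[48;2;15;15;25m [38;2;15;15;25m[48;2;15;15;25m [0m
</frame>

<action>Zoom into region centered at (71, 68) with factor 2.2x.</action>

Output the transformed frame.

<frame>
[38;2;15;15;25m[48;2;15;15;25m [38;2;15;15;25m[48;2;15;15;25m [38;2;35;35;50m[48;2;15;15;25m▌[38;2;15;15;25m[48;2;15;15;25m [38;2;15;15;25m[48;2;35;35;50m▌[38;2;15;15;25m[48;2;15;15;25m [38;2;15;15;25m[48;2;15;15;25m [38;2;35;35;50m[48;2;15;15;25m▌[38;2;15;15;25m[48;2;15;15;25m [38;2;15;15;25m[48;2;35;35;50m▌[38;2;15;15;25m[48;2;15;15;25m [38;2;15;15;25m[48;2;15;15;25m [0m
[38;2;15;15;25m[48;2;35;35;50m🬰[38;2;15;15;25m[48;2;35;35;50m🬰[38;2;35;35;50m[48;2;15;15;25m🬛[38;2;15;15;25m[48;2;35;35;50m🬰[38;2;15;15;25m[48;2;35;35;50m🬐[38;2;15;15;25m[48;2;35;35;50m🬰[38;2;15;15;25m[48;2;35;35;50m🬰[38;2;35;35;50m[48;2;15;15;25m🬛[38;2;15;15;25m[48;2;35;35;50m🬰[38;2;15;15;25m[48;2;35;35;50m🬐[38;2;15;15;25m[48;2;35;35;50m🬰[38;2;15;15;25m[48;2;35;35;50m🬰[0m
[38;2;15;15;25m[48;2;15;15;25m [38;2;15;15;25m[48;2;15;15;25m [38;2;35;35;50m[48;2;15;15;25m▌[38;2;15;15;25m[48;2;15;15;25m [38;2;15;15;25m[48;2;35;35;50m▌[38;2;15;15;25m[48;2;15;15;25m [38;2;15;15;25m[48;2;15;15;25m [38;2;35;35;50m[48;2;15;15;25m▌[38;2;15;15;25m[48;2;15;15;25m [38;2;15;15;25m[48;2;35;35;50m▌[38;2;15;15;25m[48;2;15;15;25m [38;2;15;15;25m[48;2;15;15;25m [0m
[38;2;35;35;50m[48;2;15;15;25m🬂[38;2;28;28;41m[48;2;255;100;100m🬆[38;2;27;27;40m[48;2;255;100;100m🬬[38;2;35;35;50m[48;2;15;15;25m🬂[38;2;35;35;50m[48;2;15;15;25m🬨[38;2;35;35;50m[48;2;15;15;25m🬂[38;2;35;35;50m[48;2;15;15;25m🬂[38;2;35;35;50m[48;2;15;15;25m🬕[38;2;23;23;35m[48;2;255;100;100m🬝[38;2;35;35;50m[48;2;255;100;100m🬊[38;2;35;35;50m[48;2;15;15;25m🬂[38;2;35;35;50m[48;2;15;15;25m🬂[0m
[38;2;23;23;35m[48;2;255;100;100m🬺[38;2;255;100;100m[48;2;15;15;25m🬬[38;2;255;100;100m[48;2;28;28;41m🬆[38;2;15;15;25m[48;2;35;35;50m🬰[38;2;15;15;25m[48;2;35;35;50m🬐[38;2;15;15;25m[48;2;35;35;50m🬰[38;2;15;15;25m[48;2;35;35;50m🬰[38;2;35;35;50m[48;2;15;15;25m🬛[38;2;255;100;100m[48;2;21;21;33m🬊[38;2;255;100;100m[48;2;35;35;50m🬝[38;2;255;100;100m[48;2;23;23;35m🬀[38;2;15;15;25m[48;2;35;35;50m🬰[0m
[38;2;15;15;25m[48;2;15;15;25m [38;2;15;15;25m[48;2;15;15;25m [38;2;35;35;50m[48;2;15;15;25m▌[38;2;15;15;25m[48;2;15;15;25m [38;2;15;15;25m[48;2;35;35;50m▌[38;2;15;15;25m[48;2;15;15;25m [38;2;15;15;25m[48;2;15;15;25m [38;2;35;35;50m[48;2;15;15;25m▌[38;2;15;15;25m[48;2;15;15;25m [38;2;15;15;25m[48;2;35;35;50m▌[38;2;15;15;25m[48;2;15;15;25m [38;2;15;15;25m[48;2;15;15;25m [0m
</frame>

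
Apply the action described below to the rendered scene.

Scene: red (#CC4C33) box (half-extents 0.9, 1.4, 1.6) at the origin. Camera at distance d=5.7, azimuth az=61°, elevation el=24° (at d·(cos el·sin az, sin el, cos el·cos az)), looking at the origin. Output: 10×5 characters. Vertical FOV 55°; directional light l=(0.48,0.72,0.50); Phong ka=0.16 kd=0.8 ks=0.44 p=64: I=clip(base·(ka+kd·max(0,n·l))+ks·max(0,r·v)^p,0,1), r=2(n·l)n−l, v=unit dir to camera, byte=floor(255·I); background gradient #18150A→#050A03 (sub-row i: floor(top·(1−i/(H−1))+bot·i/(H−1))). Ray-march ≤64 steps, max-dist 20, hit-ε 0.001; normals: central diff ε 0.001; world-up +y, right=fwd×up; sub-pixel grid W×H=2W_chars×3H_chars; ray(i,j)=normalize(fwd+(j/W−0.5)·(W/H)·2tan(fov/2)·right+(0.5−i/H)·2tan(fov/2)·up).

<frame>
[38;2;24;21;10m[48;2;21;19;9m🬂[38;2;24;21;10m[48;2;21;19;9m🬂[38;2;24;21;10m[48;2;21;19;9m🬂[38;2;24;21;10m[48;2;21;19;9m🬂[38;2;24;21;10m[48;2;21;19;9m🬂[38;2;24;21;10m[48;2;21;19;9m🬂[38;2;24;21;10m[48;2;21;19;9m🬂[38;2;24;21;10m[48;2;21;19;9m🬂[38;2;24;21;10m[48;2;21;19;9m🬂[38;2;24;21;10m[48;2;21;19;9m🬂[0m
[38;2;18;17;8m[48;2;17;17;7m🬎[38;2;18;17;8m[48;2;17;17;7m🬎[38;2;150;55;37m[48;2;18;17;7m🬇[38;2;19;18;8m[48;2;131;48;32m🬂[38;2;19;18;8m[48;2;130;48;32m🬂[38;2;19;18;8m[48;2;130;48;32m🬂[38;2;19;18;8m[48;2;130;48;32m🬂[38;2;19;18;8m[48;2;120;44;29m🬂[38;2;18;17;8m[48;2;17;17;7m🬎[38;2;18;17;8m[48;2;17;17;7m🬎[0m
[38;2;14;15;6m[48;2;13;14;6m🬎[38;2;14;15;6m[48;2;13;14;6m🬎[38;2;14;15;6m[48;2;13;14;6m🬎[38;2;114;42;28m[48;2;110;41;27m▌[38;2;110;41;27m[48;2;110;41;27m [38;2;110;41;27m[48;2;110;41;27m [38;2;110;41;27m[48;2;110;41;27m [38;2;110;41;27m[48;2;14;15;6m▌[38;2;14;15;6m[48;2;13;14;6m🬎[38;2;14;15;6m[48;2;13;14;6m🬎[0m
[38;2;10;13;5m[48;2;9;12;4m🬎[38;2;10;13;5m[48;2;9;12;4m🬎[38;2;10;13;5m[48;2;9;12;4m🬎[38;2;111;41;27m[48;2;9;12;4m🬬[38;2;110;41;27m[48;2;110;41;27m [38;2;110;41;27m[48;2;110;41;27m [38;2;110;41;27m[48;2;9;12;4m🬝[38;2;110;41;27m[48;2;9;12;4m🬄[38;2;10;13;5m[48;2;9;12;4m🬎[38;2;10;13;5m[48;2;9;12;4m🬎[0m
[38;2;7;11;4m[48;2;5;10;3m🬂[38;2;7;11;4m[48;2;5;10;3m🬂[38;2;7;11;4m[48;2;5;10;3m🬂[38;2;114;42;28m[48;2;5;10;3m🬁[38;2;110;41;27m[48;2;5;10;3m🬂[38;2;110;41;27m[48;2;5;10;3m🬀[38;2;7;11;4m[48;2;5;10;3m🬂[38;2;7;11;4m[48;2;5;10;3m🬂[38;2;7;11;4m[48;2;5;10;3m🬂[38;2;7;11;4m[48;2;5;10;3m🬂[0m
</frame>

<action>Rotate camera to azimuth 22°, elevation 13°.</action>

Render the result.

<frame>
[38;2;24;21;10m[48;2;21;19;9m🬂[38;2;24;21;10m[48;2;21;19;9m🬂[38;2;24;21;10m[48;2;21;19;9m🬂[38;2;24;21;10m[48;2;21;19;9m🬂[38;2;24;21;10m[48;2;21;19;9m🬂[38;2;24;21;10m[48;2;21;19;9m🬂[38;2;24;21;10m[48;2;21;19;9m🬂[38;2;24;21;10m[48;2;21;19;9m🬂[38;2;24;21;10m[48;2;21;19;9m🬂[38;2;24;21;10m[48;2;21;19;9m🬂[0m
[38;2;18;17;8m[48;2;17;17;7m🬎[38;2;18;17;8m[48;2;17;17;7m🬎[38;2;18;17;8m[48;2;17;17;7m🬎[38;2;19;18;8m[48;2;114;42;28m🬂[38;2;19;18;8m[48;2;114;42;28m🬂[38;2;19;18;8m[48;2;112;41;27m🬂[38;2;19;18;8m[48;2;110;41;27m🬂[38;2;18;17;8m[48;2;17;17;7m🬎[38;2;18;17;8m[48;2;17;17;7m🬎[38;2;18;17;8m[48;2;17;17;7m🬎[0m
[38;2;14;15;6m[48;2;13;14;6m🬎[38;2;14;15;6m[48;2;13;14;6m🬎[38;2;14;15;6m[48;2;13;14;6m🬎[38;2;114;42;28m[48;2;114;42;28m [38;2;114;42;28m[48;2;114;42;28m [38;2;114;42;28m[48;2;110;41;27m▌[38;2;110;41;27m[48;2;13;14;6m🬝[38;2;14;15;6m[48;2;13;14;6m🬎[38;2;14;15;6m[48;2;13;14;6m🬎[38;2;14;15;6m[48;2;13;14;6m🬎[0m
[38;2;10;13;5m[48;2;9;12;4m🬎[38;2;10;13;5m[48;2;9;12;4m🬎[38;2;10;13;5m[48;2;9;12;4m🬎[38;2;114;42;28m[48;2;114;42;28m [38;2;114;42;28m[48;2;114;42;28m [38;2;114;42;28m[48;2;110;41;27m▌[38;2;110;41;27m[48;2;10;12;4m▌[38;2;10;13;5m[48;2;9;12;4m🬎[38;2;10;13;5m[48;2;9;12;4m🬎[38;2;10;13;5m[48;2;9;12;4m🬎[0m
[38;2;7;11;4m[48;2;5;10;3m🬂[38;2;7;11;4m[48;2;5;10;3m🬂[38;2;7;11;4m[48;2;5;10;3m🬂[38;2;114;42;28m[48;2;5;10;3m🬂[38;2;114;42;28m[48;2;5;10;3m🬊[38;2;112;41;27m[48;2;5;10;3m🬎[38;2;7;11;4m[48;2;5;10;3m🬂[38;2;7;11;4m[48;2;5;10;3m🬂[38;2;7;11;4m[48;2;5;10;3m🬂[38;2;7;11;4m[48;2;5;10;3m🬂[0m
</frame>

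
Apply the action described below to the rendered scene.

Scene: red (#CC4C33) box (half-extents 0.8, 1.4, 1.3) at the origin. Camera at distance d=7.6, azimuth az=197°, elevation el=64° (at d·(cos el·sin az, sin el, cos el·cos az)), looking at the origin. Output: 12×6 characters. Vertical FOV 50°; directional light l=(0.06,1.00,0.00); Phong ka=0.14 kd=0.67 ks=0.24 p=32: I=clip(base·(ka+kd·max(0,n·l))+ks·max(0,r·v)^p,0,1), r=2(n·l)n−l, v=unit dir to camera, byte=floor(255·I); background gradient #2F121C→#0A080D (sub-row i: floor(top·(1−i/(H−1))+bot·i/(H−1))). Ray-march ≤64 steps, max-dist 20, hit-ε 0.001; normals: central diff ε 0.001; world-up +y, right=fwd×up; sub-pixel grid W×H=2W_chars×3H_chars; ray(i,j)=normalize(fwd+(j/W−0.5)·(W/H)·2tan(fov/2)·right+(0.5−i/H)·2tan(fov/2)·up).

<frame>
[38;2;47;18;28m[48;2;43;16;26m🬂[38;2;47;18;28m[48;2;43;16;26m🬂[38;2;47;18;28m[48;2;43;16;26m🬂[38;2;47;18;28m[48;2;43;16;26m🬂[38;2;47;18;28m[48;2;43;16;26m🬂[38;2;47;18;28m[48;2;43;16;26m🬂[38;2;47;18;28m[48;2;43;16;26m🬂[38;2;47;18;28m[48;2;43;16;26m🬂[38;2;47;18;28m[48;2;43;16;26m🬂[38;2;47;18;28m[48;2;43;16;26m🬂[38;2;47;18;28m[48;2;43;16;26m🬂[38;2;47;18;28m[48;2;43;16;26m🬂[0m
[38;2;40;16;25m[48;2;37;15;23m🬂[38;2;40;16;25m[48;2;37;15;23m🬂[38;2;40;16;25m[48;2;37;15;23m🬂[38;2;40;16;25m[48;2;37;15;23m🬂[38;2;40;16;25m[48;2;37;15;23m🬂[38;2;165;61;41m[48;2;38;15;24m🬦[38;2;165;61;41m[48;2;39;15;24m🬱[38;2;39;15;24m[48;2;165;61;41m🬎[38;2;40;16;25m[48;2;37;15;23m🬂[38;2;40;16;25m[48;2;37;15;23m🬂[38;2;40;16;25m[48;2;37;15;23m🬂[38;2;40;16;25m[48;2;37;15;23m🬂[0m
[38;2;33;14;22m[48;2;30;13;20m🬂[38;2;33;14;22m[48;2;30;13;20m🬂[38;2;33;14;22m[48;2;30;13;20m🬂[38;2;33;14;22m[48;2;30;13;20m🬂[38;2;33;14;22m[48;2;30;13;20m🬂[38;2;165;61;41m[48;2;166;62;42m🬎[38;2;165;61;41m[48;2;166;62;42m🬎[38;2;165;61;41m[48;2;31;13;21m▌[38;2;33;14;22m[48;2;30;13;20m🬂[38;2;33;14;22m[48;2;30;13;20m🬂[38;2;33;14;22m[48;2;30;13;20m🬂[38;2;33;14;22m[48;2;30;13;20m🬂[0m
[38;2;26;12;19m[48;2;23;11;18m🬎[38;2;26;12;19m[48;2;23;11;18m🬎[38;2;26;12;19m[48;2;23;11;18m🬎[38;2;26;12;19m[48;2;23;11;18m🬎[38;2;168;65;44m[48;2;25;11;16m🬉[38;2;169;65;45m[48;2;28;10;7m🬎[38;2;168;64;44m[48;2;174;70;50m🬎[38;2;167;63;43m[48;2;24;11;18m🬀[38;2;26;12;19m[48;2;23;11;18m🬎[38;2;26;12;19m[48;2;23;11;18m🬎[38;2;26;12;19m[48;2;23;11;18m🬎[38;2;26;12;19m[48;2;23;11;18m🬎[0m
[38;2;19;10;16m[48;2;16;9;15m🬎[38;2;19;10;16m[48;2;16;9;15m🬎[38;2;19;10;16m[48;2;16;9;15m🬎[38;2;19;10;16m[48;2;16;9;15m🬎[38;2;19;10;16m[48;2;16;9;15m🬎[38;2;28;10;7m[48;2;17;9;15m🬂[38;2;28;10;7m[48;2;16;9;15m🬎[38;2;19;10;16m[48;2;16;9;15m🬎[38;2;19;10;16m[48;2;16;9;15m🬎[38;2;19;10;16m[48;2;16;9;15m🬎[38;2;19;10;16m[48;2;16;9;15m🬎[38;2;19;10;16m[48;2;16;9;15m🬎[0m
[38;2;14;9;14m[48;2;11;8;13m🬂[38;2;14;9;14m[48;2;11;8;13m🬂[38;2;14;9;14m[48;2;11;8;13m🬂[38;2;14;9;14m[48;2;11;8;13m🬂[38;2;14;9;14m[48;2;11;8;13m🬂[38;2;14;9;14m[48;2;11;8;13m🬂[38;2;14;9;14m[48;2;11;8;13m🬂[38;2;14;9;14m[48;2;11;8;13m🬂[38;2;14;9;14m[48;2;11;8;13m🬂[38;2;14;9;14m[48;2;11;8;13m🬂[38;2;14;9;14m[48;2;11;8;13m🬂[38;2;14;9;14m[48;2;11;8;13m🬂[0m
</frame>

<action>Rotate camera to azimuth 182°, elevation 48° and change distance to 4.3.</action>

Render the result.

<frame>
[38;2;47;18;28m[48;2;43;16;26m🬂[38;2;47;18;28m[48;2;43;16;26m🬂[38;2;47;18;28m[48;2;43;16;26m🬂[38;2;47;18;28m[48;2;43;16;26m🬂[38;2;46;17;27m[48;2;165;61;41m🬆[38;2;47;18;28m[48;2;165;61;41m🬂[38;2;47;18;28m[48;2;165;61;41m🬂[38;2;47;18;28m[48;2;165;61;41m🬂[38;2;165;61;41m[48;2;45;17;27m🬓[38;2;47;18;28m[48;2;43;16;26m🬂[38;2;47;18;28m[48;2;43;16;26m🬂[38;2;47;18;28m[48;2;43;16;26m🬂[0m
[38;2;40;16;25m[48;2;37;15;23m🬂[38;2;40;16;25m[48;2;37;15;23m🬂[38;2;40;16;25m[48;2;37;15;23m🬂[38;2;38;15;24m[48;2;165;61;41m🬝[38;2;165;61;41m[48;2;165;61;41m [38;2;165;61;41m[48;2;165;61;41m [38;2;165;61;41m[48;2;165;61;41m [38;2;165;61;41m[48;2;165;61;41m [38;2;165;61;41m[48;2;39;15;24m🬲[38;2;40;16;25m[48;2;37;15;23m🬂[38;2;40;16;25m[48;2;37;15;23m🬂[38;2;40;16;25m[48;2;37;15;23m🬂[0m
[38;2;33;14;22m[48;2;30;13;20m🬂[38;2;33;14;22m[48;2;30;13;20m🬂[38;2;33;14;22m[48;2;30;13;20m🬂[38;2;33;14;22m[48;2;165;61;41m🬀[38;2;165;61;41m[48;2;165;61;41m [38;2;165;61;41m[48;2;165;61;41m [38;2;165;61;41m[48;2;165;61;41m [38;2;165;61;41m[48;2;165;61;41m [38;2;165;61;41m[48;2;165;61;41m [38;2;33;14;22m[48;2;30;13;20m🬂[38;2;33;14;22m[48;2;30;13;20m🬂[38;2;33;14;22m[48;2;30;13;20m🬂[0m
[38;2;26;12;19m[48;2;23;11;18m🬎[38;2;26;12;19m[48;2;23;11;18m🬎[38;2;26;12;19m[48;2;23;11;18m🬎[38;2;165;61;41m[48;2;28;10;7m🬂[38;2;165;61;41m[48;2;28;10;7m🬂[38;2;165;61;41m[48;2;28;10;7m🬂[38;2;165;61;41m[48;2;28;10;7m🬂[38;2;165;61;41m[48;2;28;10;7m🬂[38;2;165;61;41m[48;2;28;10;7m🬂[38;2;165;61;41m[48;2;24;11;18m🬀[38;2;26;12;19m[48;2;23;11;18m🬎[38;2;26;12;19m[48;2;23;11;18m🬎[0m
[38;2;19;10;16m[48;2;16;9;15m🬎[38;2;19;10;16m[48;2;16;9;15m🬎[38;2;19;10;16m[48;2;16;9;15m🬎[38;2;28;10;7m[48;2;17;9;15m🬉[38;2;28;10;7m[48;2;28;10;7m [38;2;28;10;7m[48;2;28;10;7m [38;2;28;10;7m[48;2;28;10;7m [38;2;28;10;7m[48;2;28;10;7m [38;2;28;10;7m[48;2;17;9;15m🬕[38;2;19;10;16m[48;2;16;9;15m🬎[38;2;19;10;16m[48;2;16;9;15m🬎[38;2;19;10;16m[48;2;16;9;15m🬎[0m
[38;2;14;9;14m[48;2;11;8;13m🬂[38;2;14;9;14m[48;2;11;8;13m🬂[38;2;14;9;14m[48;2;11;8;13m🬂[38;2;14;9;14m[48;2;11;8;13m🬂[38;2;28;10;7m[48;2;10;8;13m🬬[38;2;28;10;7m[48;2;28;10;7m [38;2;28;10;7m[48;2;28;10;7m [38;2;28;10;7m[48;2;28;10;7m [38;2;28;10;7m[48;2;11;8;13m🬀[38;2;14;9;14m[48;2;11;8;13m🬂[38;2;14;9;14m[48;2;11;8;13m🬂[38;2;14;9;14m[48;2;11;8;13m🬂[0m
</frame>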